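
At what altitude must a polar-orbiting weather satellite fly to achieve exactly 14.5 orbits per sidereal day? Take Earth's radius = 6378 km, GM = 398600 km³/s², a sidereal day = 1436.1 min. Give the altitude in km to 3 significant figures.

713 km

Required period T = 86166 / 14.5 = 5942.5 s.
From T = 2π√(a³/μ): a = (μ T²/4π²)^(1/3) = (398600 × 5942.5² / 4π²)^(1/3) = 7091 km.
Altitude h = a − R = 7091 − 6378 = 713 km.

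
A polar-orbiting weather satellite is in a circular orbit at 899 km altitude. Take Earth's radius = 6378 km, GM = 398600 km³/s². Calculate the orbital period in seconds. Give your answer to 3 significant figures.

6180 seconds

Semi-major axis a = 6378 + 899 = 7277 km. Period T = 2π√(a³/μ) = 2π√(7277³/398600) = 6177.9 s = 102.96 min.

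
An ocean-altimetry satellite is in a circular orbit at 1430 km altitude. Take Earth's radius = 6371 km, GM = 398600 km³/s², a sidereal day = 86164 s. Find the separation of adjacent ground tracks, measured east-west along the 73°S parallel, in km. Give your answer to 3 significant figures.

Semi-major axis a = 6371 + 1430 = 7801 km. Period T = 2π√(a³/μ) = 2π√(7801³/398600) = 6857.0 s = 114.28 min.
Node shift per orbit = (6857.0/86164) × 360° = 28.65°.
Equatorial spacing = 28.65 × 111.2 km/° = 3186 km.
At 73° latitude, spacing = 3186 × cos(73°) = 931 km.

931 km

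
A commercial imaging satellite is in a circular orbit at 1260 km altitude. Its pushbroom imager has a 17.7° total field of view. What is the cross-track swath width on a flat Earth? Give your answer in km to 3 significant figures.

Half-angle = 17.7°/2 = 8.85°.
Swath width ≈ 2h·tan(θ/2) = 2 × 1260 × tan(8.85°) = 392.4 km.

392 km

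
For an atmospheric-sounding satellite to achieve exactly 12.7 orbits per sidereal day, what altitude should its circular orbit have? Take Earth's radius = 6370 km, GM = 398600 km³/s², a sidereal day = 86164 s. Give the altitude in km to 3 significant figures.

1380 km

Required period T = 86164 / 12.7 = 6784.6 s.
From T = 2π√(a³/μ): a = (μ T²/4π²)^(1/3) = (398600 × 6784.6² / 4π²)^(1/3) = 7746 km.
Altitude h = a − R = 7746 − 6370 = 1376 km.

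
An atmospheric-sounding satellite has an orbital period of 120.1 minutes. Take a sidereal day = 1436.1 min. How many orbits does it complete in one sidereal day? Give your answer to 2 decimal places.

11.96

T = 120.1 min = 7206.0 s.
Orbits per sidereal day = 86166 / 7206.0 = 11.958.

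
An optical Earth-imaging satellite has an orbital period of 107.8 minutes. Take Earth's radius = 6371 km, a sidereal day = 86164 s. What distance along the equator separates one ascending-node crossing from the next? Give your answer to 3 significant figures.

3000 km

T = 107.8 min = 6468.0 s.
During one orbit Earth rotates (6468.0 / 86164) × 360° = 27.02°.
At the equator that is 27.02° × (2π·6371/360) km/° = 27.02 × 111.2 = 3005 km.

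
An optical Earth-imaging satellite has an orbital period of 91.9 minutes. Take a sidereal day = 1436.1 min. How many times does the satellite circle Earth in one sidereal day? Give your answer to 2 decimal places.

T = 91.9 min = 5514.0 s.
Orbits per sidereal day = 86166 / 5514.0 = 15.627.

15.63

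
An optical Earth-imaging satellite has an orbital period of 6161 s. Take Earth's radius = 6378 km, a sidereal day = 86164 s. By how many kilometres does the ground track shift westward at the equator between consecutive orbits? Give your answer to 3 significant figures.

2870 km

During one orbit Earth rotates (6161.0 / 86164) × 360° = 25.74°.
At the equator that is 25.74° × (2π·6378/360) km/° = 25.74 × 111.3 = 2865 km.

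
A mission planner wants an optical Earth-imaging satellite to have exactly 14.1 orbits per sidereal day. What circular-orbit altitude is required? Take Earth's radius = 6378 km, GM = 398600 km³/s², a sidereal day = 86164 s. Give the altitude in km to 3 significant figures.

Required period T = 86164 / 14.1 = 6110.9 s.
From T = 2π√(a³/μ): a = (μ T²/4π²)^(1/3) = (398600 × 6110.9² / 4π²)^(1/3) = 7224 km.
Altitude h = a − R = 7224 − 6378 = 846 km.

846 km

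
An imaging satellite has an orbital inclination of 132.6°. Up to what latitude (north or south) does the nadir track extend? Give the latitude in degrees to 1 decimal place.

47.4°

Retrograde orbit: the ground track reaches ±(180° − i) = ±(180 − 132.6) = ±47.4°.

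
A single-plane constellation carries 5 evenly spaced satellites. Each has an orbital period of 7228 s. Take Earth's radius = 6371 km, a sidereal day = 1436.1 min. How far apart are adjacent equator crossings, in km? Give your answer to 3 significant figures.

Single-satellite node shift = (7228.0/86166) × 360° = 30.20°.
With 5 satellites evenly phased, successive equator crossings are 30.20/5 = 6.040° apart.
That is 6.040 × 111.2 = 672 km at the equator.

672 km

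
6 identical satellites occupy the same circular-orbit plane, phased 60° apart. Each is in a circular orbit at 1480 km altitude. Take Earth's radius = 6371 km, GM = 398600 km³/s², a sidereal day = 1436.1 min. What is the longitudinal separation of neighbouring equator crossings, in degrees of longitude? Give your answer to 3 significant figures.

4.82°

Semi-major axis a = 6371 + 1480 = 7851 km. Period T = 2π√(a³/μ) = 2π√(7851³/398600) = 6923.1 s = 115.38 min.
Single-satellite node shift = (6923.1/86166) × 360° = 28.92°.
With 6 satellites evenly phased, successive equator crossings are 28.92/6 = 4.821° apart.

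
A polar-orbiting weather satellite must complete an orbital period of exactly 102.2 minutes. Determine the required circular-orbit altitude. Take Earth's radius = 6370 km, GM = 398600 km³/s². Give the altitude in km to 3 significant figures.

T = 102.2 min = 6132.0 s.
From T = 2π√(a³/μ): a = (μ T²/4π²)^(1/3) = (398600 × 6132.0² / 4π²)^(1/3) = 7241 km.
Altitude h = a − R = 7241 − 6370 = 871 km.

871 km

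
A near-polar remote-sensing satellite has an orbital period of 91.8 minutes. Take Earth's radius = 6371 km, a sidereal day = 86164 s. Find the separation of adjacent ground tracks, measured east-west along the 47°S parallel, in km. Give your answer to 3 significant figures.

1750 km

T = 91.8 min = 5508.0 s.
Node shift per orbit = (5508.0/86164) × 360° = 23.01°.
Equatorial spacing = 23.01 × 111.2 km/° = 2559 km.
At 47° latitude, spacing = 2559 × cos(47°) = 1745 km.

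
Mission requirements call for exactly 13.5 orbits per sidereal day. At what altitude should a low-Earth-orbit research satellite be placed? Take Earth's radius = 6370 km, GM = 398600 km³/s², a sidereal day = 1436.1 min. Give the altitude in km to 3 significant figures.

Required period T = 86166 / 13.5 = 6382.7 s.
From T = 2π√(a³/μ): a = (μ T²/4π²)^(1/3) = (398600 × 6382.7² / 4π²)^(1/3) = 7437 km.
Altitude h = a − R = 7437 − 6370 = 1067 km.

1070 km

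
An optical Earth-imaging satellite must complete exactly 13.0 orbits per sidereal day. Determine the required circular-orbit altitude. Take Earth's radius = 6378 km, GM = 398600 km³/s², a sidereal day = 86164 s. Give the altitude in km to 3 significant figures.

Required period T = 86164 / 13.0 = 6628.0 s.
From T = 2π√(a³/μ): a = (μ T²/4π²)^(1/3) = (398600 × 6628.0² / 4π²)^(1/3) = 7626 km.
Altitude h = a − R = 7626 − 6378 = 1248 km.

1250 km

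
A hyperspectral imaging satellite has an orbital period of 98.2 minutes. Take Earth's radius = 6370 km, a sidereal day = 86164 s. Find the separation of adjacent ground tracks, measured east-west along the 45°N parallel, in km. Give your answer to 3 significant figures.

T = 98.2 min = 5892.0 s.
Node shift per orbit = (5892.0/86164) × 360° = 24.62°.
Equatorial spacing = 24.62 × 111.2 km/° = 2737 km.
At 45° latitude, spacing = 2737 × cos(45°) = 1935 km.

1940 km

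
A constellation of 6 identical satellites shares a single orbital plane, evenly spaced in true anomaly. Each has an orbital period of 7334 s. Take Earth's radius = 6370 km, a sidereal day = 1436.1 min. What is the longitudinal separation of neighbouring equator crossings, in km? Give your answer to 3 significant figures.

Single-satellite node shift = (7334.0/86166) × 360° = 30.64°.
With 6 satellites evenly phased, successive equator crossings are 30.64/6 = 5.107° apart.
That is 5.107 × 111.2 = 568 km at the equator.

568 km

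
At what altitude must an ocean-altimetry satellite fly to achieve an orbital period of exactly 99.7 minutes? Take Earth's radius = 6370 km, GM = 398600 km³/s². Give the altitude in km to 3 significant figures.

T = 99.7 min = 5982.0 s.
From T = 2π√(a³/μ): a = (μ T²/4π²)^(1/3) = (398600 × 5982.0² / 4π²)^(1/3) = 7122 km.
Altitude h = a − R = 7122 − 6370 = 752 km.

752 km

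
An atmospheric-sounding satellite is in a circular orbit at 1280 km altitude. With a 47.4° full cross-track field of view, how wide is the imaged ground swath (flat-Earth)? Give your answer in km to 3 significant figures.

Half-angle = 47.4°/2 = 23.7°.
Swath width ≈ 2h·tan(θ/2) = 2 × 1280 × tan(23.7°) = 1123.8 km.

1120 km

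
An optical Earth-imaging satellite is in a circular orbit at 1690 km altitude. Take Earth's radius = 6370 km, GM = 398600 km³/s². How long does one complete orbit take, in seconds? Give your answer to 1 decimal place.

7201.3 seconds

Semi-major axis a = 6370 + 1690 = 8060 km. Period T = 2π√(a³/μ) = 2π√(8060³/398600) = 7201.3 s = 120.02 min.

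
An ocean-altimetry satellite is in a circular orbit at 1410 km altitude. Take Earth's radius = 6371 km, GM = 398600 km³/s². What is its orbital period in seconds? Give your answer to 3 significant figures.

6830 seconds

Semi-major axis a = 6371 + 1410 = 7781 km. Period T = 2π√(a³/μ) = 2π√(7781³/398600) = 6830.7 s = 113.84 min.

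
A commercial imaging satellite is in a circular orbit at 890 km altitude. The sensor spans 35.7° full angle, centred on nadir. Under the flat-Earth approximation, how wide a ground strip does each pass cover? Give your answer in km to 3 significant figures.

573 km

Half-angle = 35.7°/2 = 17.85°.
Swath width ≈ 2h·tan(θ/2) = 2 × 890 × tan(17.85°) = 573.2 km.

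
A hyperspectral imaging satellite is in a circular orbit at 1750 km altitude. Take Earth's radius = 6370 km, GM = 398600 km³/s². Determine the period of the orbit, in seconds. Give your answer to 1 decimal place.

Semi-major axis a = 6370 + 1750 = 8120 km. Period T = 2π√(a³/μ) = 2π√(8120³/398600) = 7281.9 s = 121.37 min.

7281.9 seconds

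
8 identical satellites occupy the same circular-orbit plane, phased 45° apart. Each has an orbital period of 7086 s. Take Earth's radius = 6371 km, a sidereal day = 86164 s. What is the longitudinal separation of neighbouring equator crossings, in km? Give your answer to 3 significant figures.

412 km

Single-satellite node shift = (7086.0/86164) × 360° = 29.61°.
With 8 satellites evenly phased, successive equator crossings are 29.61/8 = 3.701° apart.
That is 3.701 × 111.2 = 412 km at the equator.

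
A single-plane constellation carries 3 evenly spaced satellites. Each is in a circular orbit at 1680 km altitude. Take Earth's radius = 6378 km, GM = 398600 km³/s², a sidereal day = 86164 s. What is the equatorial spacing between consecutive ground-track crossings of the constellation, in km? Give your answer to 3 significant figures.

1120 km

Semi-major axis a = 6378 + 1680 = 8058 km. Period T = 2π√(a³/μ) = 2π√(8058³/398600) = 7198.7 s = 119.98 min.
Single-satellite node shift = (7198.7/86164) × 360° = 30.08°.
With 3 satellites evenly phased, successive equator crossings are 30.08/3 = 10.026° apart.
That is 10.026 × 111.3 = 1116 km at the equator.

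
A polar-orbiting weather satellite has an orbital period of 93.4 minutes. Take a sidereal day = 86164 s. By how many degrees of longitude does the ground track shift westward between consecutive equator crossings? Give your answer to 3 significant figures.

23.4°

T = 93.4 min = 5604.0 s.
During one orbit Earth rotates (5604.0 / 86164) × 360° = 23.41°.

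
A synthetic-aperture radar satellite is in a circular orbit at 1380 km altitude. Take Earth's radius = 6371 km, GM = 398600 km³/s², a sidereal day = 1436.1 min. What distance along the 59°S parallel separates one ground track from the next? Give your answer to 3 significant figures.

1620 km

Semi-major axis a = 6371 + 1380 = 7751 km. Period T = 2π√(a³/μ) = 2π√(7751³/398600) = 6791.2 s = 113.19 min.
Node shift per orbit = (6791.2/86166) × 360° = 28.37°.
Equatorial spacing = 28.37 × 111.2 km/° = 3155 km.
At 59° latitude, spacing = 3155 × cos(59°) = 1625 km.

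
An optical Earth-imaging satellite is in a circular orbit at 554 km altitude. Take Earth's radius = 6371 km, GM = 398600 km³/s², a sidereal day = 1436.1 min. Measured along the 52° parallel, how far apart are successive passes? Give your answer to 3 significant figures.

1640 km

Semi-major axis a = 6371 + 554 = 6925 km. Period T = 2π√(a³/μ) = 2π√(6925³/398600) = 5735.1 s = 95.58 min.
Node shift per orbit = (5735.1/86166) × 360° = 23.96°.
Equatorial spacing = 23.96 × 111.2 km/° = 2664 km.
At 52° latitude, spacing = 2664 × cos(52°) = 1640 km.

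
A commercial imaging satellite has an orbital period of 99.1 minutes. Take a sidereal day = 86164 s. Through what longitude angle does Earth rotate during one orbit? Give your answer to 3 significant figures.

T = 99.1 min = 5946.0 s.
During one orbit Earth rotates (5946.0 / 86164) × 360° = 24.84°.

24.8°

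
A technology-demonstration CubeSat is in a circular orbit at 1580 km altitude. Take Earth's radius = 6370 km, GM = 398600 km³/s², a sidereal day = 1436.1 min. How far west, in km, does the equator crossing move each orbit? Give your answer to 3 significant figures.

3280 km

Semi-major axis a = 6370 + 1580 = 7950 km. Period T = 2π√(a³/μ) = 2π√(7950³/398600) = 7054.4 s = 117.57 min.
During one orbit Earth rotates (7054.4 / 86166) × 360° = 29.47°.
At the equator that is 29.47° × (2π·6370/360) km/° = 29.47 × 111.2 = 3277 km.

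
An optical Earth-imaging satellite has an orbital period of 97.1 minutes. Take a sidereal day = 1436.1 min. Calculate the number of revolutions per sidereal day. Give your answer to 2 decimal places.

14.79

T = 97.1 min = 5826.0 s.
Orbits per sidereal day = 86166 / 5826.0 = 14.790.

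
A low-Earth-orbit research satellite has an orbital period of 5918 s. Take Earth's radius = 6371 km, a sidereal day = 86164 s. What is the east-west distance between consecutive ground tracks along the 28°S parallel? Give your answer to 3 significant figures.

2430 km

Node shift per orbit = (5918.0/86164) × 360° = 24.73°.
Equatorial spacing = 24.73 × 111.2 km/° = 2749 km.
At 28° latitude, spacing = 2749 × cos(28°) = 2428 km.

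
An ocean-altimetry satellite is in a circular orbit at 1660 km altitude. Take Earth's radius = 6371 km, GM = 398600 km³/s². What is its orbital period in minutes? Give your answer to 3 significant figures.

Semi-major axis a = 6371 + 1660 = 8031 km. Period T = 2π√(a³/μ) = 2π√(8031³/398600) = 7162.5 s = 119.38 min.

119 min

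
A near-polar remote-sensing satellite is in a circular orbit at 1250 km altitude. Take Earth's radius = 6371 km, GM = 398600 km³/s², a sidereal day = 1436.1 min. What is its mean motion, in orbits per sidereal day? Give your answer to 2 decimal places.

13.01

Semi-major axis a = 6371 + 1250 = 7621 km. Period T = 2π√(a³/μ) = 2π√(7621³/398600) = 6621.1 s = 110.35 min.
Orbits per sidereal day = 86166 / 6621.1 = 13.014.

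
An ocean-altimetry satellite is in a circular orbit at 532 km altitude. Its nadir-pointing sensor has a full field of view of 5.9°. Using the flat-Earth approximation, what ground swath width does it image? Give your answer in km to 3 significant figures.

Half-angle = 5.9°/2 = 2.95°.
Swath width ≈ 2h·tan(θ/2) = 2 × 532 × tan(2.95°) = 54.8 km.

54.8 km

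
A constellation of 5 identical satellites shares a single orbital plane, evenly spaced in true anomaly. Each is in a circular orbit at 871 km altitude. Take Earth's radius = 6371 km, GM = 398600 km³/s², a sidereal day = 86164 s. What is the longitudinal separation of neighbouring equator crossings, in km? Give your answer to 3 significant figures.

Semi-major axis a = 6371 + 871 = 7242 km. Period T = 2π√(a³/μ) = 2π√(7242³/398600) = 6133.4 s = 102.22 min.
Single-satellite node shift = (6133.4/86164) × 360° = 25.63°.
With 5 satellites evenly phased, successive equator crossings are 25.63/5 = 5.125° apart.
That is 5.125 × 111.2 = 570 km at the equator.

570 km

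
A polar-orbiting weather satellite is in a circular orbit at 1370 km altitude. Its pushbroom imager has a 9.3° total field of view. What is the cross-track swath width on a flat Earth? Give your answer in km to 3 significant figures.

223 km

Half-angle = 9.3°/2 = 4.65°.
Swath width ≈ 2h·tan(θ/2) = 2 × 1370 × tan(4.65°) = 222.9 km.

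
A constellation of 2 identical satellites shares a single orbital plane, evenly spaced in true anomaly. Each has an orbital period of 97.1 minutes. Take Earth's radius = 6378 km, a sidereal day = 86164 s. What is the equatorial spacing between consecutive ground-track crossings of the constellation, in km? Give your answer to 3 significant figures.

1350 km

T = 97.1 min = 5826.0 s.
Single-satellite node shift = (5826.0/86164) × 360° = 24.34°.
With 2 satellites evenly phased, successive equator crossings are 24.34/2 = 12.171° apart.
That is 12.171 × 111.3 = 1355 km at the equator.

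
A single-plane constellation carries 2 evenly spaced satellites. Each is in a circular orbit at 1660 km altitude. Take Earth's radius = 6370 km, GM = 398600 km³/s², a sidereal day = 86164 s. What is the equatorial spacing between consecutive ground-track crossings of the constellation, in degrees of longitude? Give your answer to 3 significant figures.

15.0°

Semi-major axis a = 6370 + 1660 = 8030 km. Period T = 2π√(a³/μ) = 2π√(8030³/398600) = 7161.2 s = 119.35 min.
Single-satellite node shift = (7161.2/86164) × 360° = 29.92°.
With 2 satellites evenly phased, successive equator crossings are 29.92/2 = 14.960° apart.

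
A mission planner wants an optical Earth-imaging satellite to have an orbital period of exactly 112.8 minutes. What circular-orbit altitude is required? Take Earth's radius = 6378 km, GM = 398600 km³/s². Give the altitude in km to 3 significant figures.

1360 km

T = 112.8 min = 6768.0 s.
From T = 2π√(a³/μ): a = (μ T²/4π²)^(1/3) = (398600 × 6768.0² / 4π²)^(1/3) = 7733 km.
Altitude h = a − R = 7733 − 6378 = 1355 km.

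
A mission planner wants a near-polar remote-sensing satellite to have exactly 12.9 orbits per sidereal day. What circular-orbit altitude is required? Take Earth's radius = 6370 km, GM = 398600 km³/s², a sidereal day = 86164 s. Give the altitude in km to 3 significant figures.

1300 km

Required period T = 86164 / 12.9 = 6679.4 s.
From T = 2π√(a³/μ): a = (μ T²/4π²)^(1/3) = (398600 × 6679.4² / 4π²)^(1/3) = 7666 km.
Altitude h = a − R = 7666 − 6370 = 1296 km.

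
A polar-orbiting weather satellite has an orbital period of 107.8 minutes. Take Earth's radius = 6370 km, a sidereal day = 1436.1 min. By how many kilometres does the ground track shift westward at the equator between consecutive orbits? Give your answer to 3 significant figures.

T = 107.8 min = 6468.0 s.
During one orbit Earth rotates (6468.0 / 86166) × 360° = 27.02°.
At the equator that is 27.02° × (2π·6370/360) km/° = 27.02 × 111.2 = 3004 km.

3000 km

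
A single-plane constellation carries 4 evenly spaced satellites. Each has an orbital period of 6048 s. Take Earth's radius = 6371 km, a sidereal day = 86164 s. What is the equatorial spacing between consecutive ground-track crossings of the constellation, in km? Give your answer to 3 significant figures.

Single-satellite node shift = (6048.0/86164) × 360° = 25.27°.
With 4 satellites evenly phased, successive equator crossings are 25.27/4 = 6.317° apart.
That is 6.317 × 111.2 = 702 km at the equator.

702 km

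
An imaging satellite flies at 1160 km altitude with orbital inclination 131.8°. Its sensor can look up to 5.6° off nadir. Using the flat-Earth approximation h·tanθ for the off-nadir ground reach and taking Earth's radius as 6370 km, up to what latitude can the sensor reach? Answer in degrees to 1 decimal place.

49.2°

Retrograde orbit: the ground track reaches ±(180° − i) = ±(180 − 131.8) = ±48.2°.
Sensor half-swath on the ground ≈ 1160·tan(5.6°) = 114 km = 1.02° of latitude.
Maximum observable latitude ≈ 48.2 + 1.02 = 49.2°.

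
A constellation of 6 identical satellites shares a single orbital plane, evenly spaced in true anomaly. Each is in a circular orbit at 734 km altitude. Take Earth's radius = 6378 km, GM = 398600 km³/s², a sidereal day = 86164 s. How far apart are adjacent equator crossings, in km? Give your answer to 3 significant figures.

463 km

Semi-major axis a = 6378 + 734 = 7112 km. Period T = 2π√(a³/μ) = 2π√(7112³/398600) = 5969.0 s = 99.48 min.
Single-satellite node shift = (5969.0/86164) × 360° = 24.94°.
With 6 satellites evenly phased, successive equator crossings are 24.94/6 = 4.156° apart.
That is 4.156 × 111.3 = 463 km at the equator.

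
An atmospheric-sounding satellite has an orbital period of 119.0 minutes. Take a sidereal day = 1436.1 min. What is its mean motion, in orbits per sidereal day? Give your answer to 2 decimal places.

T = 119.0 min = 7140.0 s.
Orbits per sidereal day = 86166 / 7140.0 = 12.068.

12.07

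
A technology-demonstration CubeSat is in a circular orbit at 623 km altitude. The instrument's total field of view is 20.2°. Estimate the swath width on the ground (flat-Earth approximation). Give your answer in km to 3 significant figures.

Half-angle = 20.2°/2 = 10.1°.
Swath width ≈ 2h·tan(θ/2) = 2 × 623 × tan(10.1°) = 221.9 km.

222 km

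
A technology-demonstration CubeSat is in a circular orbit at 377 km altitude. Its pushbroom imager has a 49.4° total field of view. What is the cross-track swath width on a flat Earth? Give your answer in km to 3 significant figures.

347 km

Half-angle = 49.4°/2 = 24.7°.
Swath width ≈ 2h·tan(θ/2) = 2 × 377 × tan(24.7°) = 346.8 km.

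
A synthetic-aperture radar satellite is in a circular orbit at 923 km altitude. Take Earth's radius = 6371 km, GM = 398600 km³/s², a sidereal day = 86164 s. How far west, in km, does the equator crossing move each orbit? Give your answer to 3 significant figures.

Semi-major axis a = 6371 + 923 = 7294 km. Period T = 2π√(a³/μ) = 2π√(7294³/398600) = 6199.5 s = 103.33 min.
During one orbit Earth rotates (6199.5 / 86164) × 360° = 25.90°.
At the equator that is 25.90° × (2π·6371/360) km/° = 25.90 × 111.2 = 2880 km.

2880 km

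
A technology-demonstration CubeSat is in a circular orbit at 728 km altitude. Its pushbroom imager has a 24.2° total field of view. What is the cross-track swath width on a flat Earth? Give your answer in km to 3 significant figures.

312 km

Half-angle = 24.2°/2 = 12.1°.
Swath width ≈ 2h·tan(θ/2) = 2 × 728 × tan(12.1°) = 312.1 km.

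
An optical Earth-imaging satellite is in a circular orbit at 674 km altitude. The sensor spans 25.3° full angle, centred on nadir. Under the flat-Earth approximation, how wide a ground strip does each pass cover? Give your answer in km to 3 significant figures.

303 km

Half-angle = 25.3°/2 = 12.65°.
Swath width ≈ 2h·tan(θ/2) = 2 × 674 × tan(12.65°) = 302.5 km.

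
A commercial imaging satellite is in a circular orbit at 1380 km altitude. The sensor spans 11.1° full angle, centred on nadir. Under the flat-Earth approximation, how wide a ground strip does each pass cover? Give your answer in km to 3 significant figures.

268 km

Half-angle = 11.1°/2 = 5.55°.
Swath width ≈ 2h·tan(θ/2) = 2 × 1380 × tan(5.55°) = 268.2 km.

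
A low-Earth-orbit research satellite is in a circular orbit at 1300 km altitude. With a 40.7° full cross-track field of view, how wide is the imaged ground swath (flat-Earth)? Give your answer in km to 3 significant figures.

964 km

Half-angle = 40.7°/2 = 20.35°.
Swath width ≈ 2h·tan(θ/2) = 2 × 1300 × tan(20.35°) = 964.3 km.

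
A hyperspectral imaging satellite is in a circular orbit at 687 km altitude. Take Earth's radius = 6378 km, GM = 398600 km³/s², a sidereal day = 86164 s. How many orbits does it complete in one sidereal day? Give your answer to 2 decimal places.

Semi-major axis a = 6378 + 687 = 7065 km. Period T = 2π√(a³/μ) = 2π√(7065³/398600) = 5909.9 s = 98.50 min.
Orbits per sidereal day = 86164 / 5909.9 = 14.580.

14.58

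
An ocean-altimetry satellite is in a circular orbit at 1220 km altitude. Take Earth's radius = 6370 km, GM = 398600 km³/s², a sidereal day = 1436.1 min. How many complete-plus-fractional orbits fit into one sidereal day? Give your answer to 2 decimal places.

13.09

Semi-major axis a = 6370 + 1220 = 7590 km. Period T = 2π√(a³/μ) = 2π√(7590³/398600) = 6580.7 s = 109.68 min.
Orbits per sidereal day = 86166 / 6580.7 = 13.094.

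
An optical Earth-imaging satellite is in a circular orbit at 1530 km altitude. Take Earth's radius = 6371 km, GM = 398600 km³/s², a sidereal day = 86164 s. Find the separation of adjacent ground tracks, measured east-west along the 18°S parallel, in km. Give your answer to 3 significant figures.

3090 km

Semi-major axis a = 6371 + 1530 = 7901 km. Period T = 2π√(a³/μ) = 2π√(7901³/398600) = 6989.3 s = 116.49 min.
Node shift per orbit = (6989.3/86164) × 360° = 29.20°.
Equatorial spacing = 29.20 × 111.2 km/° = 3247 km.
At 18° latitude, spacing = 3247 × cos(18°) = 3088 km.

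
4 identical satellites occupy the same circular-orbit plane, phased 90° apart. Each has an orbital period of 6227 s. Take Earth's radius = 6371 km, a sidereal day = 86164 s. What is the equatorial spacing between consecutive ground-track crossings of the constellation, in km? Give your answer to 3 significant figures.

Single-satellite node shift = (6227.0/86164) × 360° = 26.02°.
With 4 satellites evenly phased, successive equator crossings are 26.02/4 = 6.504° apart.
That is 6.504 × 111.2 = 723 km at the equator.

723 km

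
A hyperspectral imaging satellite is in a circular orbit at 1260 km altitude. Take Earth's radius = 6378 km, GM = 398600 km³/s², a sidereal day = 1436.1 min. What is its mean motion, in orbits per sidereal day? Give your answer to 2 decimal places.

12.97

Semi-major axis a = 6378 + 1260 = 7638 km. Period T = 2π√(a³/μ) = 2π√(7638³/398600) = 6643.3 s = 110.72 min.
Orbits per sidereal day = 86166 / 6643.3 = 12.970.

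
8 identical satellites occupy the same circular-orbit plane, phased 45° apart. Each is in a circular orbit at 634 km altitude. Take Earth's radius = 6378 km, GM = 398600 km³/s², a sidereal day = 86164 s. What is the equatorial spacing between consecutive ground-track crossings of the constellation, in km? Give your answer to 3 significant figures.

Semi-major axis a = 6378 + 634 = 7012 km. Period T = 2π√(a³/μ) = 2π√(7012³/398600) = 5843.5 s = 97.39 min.
Single-satellite node shift = (5843.5/86164) × 360° = 24.41°.
With 8 satellites evenly phased, successive equator crossings are 24.41/8 = 3.052° apart.
That is 3.052 × 111.3 = 340 km at the equator.

340 km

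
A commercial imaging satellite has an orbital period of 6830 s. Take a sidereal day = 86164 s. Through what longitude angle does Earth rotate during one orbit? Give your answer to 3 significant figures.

28.5°

During one orbit Earth rotates (6830.0 / 86164) × 360° = 28.54°.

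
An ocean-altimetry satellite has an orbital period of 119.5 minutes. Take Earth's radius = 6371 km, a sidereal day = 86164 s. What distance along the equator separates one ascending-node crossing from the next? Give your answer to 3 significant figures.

3330 km

T = 119.5 min = 7170.0 s.
During one orbit Earth rotates (7170.0 / 86164) × 360° = 29.96°.
At the equator that is 29.96° × (2π·6371/360) km/° = 29.96 × 111.2 = 3331 km.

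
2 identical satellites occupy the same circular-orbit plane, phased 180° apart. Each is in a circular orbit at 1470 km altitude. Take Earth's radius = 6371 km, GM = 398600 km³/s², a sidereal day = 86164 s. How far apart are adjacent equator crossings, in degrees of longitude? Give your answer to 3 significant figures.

Semi-major axis a = 6371 + 1470 = 7841 km. Period T = 2π√(a³/μ) = 2π√(7841³/398600) = 6909.8 s = 115.16 min.
Single-satellite node shift = (6909.8/86164) × 360° = 28.87°.
With 2 satellites evenly phased, successive equator crossings are 28.87/2 = 14.435° apart.

14.4°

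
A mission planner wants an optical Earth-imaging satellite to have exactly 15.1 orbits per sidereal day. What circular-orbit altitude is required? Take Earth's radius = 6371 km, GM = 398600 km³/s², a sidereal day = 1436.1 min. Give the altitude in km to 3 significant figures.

Required period T = 86166 / 15.1 = 5706.4 s.
From T = 2π√(a³/μ): a = (μ T²/4π²)^(1/3) = (398600 × 5706.4² / 4π²)^(1/3) = 6902 km.
Altitude h = a − R = 6902 − 6371 = 531 km.

531 km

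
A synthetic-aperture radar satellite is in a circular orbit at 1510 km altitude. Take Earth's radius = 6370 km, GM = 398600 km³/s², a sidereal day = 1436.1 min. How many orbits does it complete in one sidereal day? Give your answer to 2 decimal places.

12.38

Semi-major axis a = 6370 + 1510 = 7880 km. Period T = 2π√(a³/μ) = 2π√(7880³/398600) = 6961.5 s = 116.02 min.
Orbits per sidereal day = 86166 / 6961.5 = 12.378.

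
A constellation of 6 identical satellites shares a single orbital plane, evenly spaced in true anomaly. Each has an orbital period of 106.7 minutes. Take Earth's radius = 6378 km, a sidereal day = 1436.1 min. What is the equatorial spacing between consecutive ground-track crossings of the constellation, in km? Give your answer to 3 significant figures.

496 km

T = 106.7 min = 6402.0 s.
Single-satellite node shift = (6402.0/86166) × 360° = 26.75°.
With 6 satellites evenly phased, successive equator crossings are 26.75/6 = 4.458° apart.
That is 4.458 × 111.3 = 496 km at the equator.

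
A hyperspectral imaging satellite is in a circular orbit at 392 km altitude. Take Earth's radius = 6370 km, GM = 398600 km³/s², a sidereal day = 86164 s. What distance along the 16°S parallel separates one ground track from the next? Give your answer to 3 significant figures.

Semi-major axis a = 6370 + 392 = 6762 km. Period T = 2π√(a³/μ) = 2π√(6762³/398600) = 5533.8 s = 92.23 min.
Node shift per orbit = (5533.8/86164) × 360° = 23.12°.
Equatorial spacing = 23.12 × 111.2 km/° = 2570 km.
At 16° latitude, spacing = 2570 × cos(16°) = 2471 km.

2470 km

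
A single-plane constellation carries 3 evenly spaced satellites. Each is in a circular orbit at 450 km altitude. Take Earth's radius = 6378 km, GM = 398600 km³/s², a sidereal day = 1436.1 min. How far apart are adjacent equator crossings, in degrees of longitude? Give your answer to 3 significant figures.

7.82°

Semi-major axis a = 6378 + 450 = 6828 km. Period T = 2π√(a³/μ) = 2π√(6828³/398600) = 5615.0 s = 93.58 min.
Single-satellite node shift = (5615.0/86166) × 360° = 23.46°.
With 3 satellites evenly phased, successive equator crossings are 23.46/3 = 7.820° apart.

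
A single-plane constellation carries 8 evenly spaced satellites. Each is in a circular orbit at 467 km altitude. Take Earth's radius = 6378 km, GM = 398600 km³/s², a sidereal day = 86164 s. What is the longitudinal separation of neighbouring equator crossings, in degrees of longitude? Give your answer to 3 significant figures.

2.94°

Semi-major axis a = 6378 + 467 = 6845 km. Period T = 2π√(a³/μ) = 2π√(6845³/398600) = 5636.0 s = 93.93 min.
Single-satellite node shift = (5636.0/86164) × 360° = 23.55°.
With 8 satellites evenly phased, successive equator crossings are 23.55/8 = 2.943° apart.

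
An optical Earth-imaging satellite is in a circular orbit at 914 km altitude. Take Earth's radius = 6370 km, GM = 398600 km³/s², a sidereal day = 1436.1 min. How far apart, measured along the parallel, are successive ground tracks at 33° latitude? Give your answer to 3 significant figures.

Semi-major axis a = 6370 + 914 = 7284 km. Period T = 2π√(a³/μ) = 2π√(7284³/398600) = 6186.8 s = 103.11 min.
Node shift per orbit = (6186.8/86166) × 360° = 25.85°.
Equatorial spacing = 25.85 × 111.2 km/° = 2874 km.
At 33° latitude, spacing = 2874 × cos(33°) = 2410 km.

2410 km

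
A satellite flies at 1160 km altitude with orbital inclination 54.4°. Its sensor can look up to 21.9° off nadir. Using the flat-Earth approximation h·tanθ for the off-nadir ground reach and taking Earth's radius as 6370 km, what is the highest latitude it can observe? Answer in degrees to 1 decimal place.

58.6°

For a prograde orbit the ground track reaches latitude ±i = ±54.4°.
Sensor half-swath on the ground ≈ 1160·tan(21.9°) = 466 km = 4.19° of latitude.
Maximum observable latitude ≈ 54.4 + 4.19 = 58.6°.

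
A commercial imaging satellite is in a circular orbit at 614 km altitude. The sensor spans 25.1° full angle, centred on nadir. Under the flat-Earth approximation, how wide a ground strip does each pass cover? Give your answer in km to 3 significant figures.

Half-angle = 25.1°/2 = 12.55°.
Swath width ≈ 2h·tan(θ/2) = 2 × 614 × tan(12.55°) = 273.4 km.

273 km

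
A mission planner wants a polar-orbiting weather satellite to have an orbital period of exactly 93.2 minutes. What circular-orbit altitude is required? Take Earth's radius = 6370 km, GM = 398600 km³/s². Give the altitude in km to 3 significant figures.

439 km

T = 93.2 min = 5592.0 s.
From T = 2π√(a³/μ): a = (μ T²/4π²)^(1/3) = (398600 × 5592.0² / 4π²)^(1/3) = 6809 km.
Altitude h = a − R = 6809 − 6370 = 439 km.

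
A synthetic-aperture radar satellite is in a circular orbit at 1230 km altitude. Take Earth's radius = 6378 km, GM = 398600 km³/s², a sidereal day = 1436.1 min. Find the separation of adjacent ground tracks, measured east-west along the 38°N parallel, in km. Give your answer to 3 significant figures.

2420 km

Semi-major axis a = 6378 + 1230 = 7608 km. Period T = 2π√(a³/μ) = 2π√(7608³/398600) = 6604.2 s = 110.07 min.
Node shift per orbit = (6604.2/86166) × 360° = 27.59°.
Equatorial spacing = 27.59 × 111.3 km/° = 3071 km.
At 38° latitude, spacing = 3071 × cos(38°) = 2420 km.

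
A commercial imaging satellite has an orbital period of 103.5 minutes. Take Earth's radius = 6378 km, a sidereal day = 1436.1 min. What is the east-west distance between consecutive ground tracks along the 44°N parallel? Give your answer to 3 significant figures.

T = 103.5 min = 6210.0 s.
Node shift per orbit = (6210.0/86166) × 360° = 25.95°.
Equatorial spacing = 25.95 × 111.3 km/° = 2888 km.
At 44° latitude, spacing = 2888 × cos(44°) = 2078 km.

2080 km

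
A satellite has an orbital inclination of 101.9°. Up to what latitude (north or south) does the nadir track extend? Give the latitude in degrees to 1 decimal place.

78.1°

Retrograde orbit: the ground track reaches ±(180° − i) = ±(180 − 101.9) = ±78.1°.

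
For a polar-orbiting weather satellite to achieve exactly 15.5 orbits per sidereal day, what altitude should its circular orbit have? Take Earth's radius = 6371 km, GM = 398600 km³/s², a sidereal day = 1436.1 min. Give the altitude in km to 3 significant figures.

412 km

Required period T = 86166 / 15.5 = 5559.1 s.
From T = 2π√(a³/μ): a = (μ T²/4π²)^(1/3) = (398600 × 5559.1² / 4π²)^(1/3) = 6783 km.
Altitude h = a − R = 6783 − 6371 = 412 km.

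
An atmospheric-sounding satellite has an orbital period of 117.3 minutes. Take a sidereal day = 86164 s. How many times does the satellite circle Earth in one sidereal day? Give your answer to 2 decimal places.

12.24

T = 117.3 min = 7038.0 s.
Orbits per sidereal day = 86164 / 7038.0 = 12.243.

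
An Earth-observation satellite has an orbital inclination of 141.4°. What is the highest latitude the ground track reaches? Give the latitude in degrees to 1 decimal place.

38.6°

Retrograde orbit: the ground track reaches ±(180° − i) = ±(180 − 141.4) = ±38.6°.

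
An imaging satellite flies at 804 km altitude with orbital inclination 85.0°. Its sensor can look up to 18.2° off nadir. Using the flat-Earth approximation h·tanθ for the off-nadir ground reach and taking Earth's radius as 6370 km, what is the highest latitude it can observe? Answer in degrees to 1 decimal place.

For a prograde orbit the ground track reaches latitude ±i = ±85.0°.
Sensor half-swath on the ground ≈ 804·tan(18.2°) = 264 km = 2.38° of latitude.
Maximum observable latitude ≈ 85.0 + 2.38 = 87.4°.

87.4°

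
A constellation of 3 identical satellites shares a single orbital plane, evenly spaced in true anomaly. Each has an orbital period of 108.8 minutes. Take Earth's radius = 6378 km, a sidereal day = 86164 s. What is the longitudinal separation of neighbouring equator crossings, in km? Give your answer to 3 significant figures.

1010 km

T = 108.8 min = 6528.0 s.
Single-satellite node shift = (6528.0/86164) × 360° = 27.27°.
With 3 satellites evenly phased, successive equator crossings are 27.27/3 = 9.091° apart.
That is 9.091 × 111.3 = 1012 km at the equator.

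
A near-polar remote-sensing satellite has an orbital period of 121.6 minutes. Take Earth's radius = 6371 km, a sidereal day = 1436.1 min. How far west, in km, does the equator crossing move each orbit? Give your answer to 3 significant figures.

3390 km

T = 121.6 min = 7296.0 s.
During one orbit Earth rotates (7296.0 / 86166) × 360° = 30.48°.
At the equator that is 30.48° × (2π·6371/360) km/° = 30.48 × 111.2 = 3390 km.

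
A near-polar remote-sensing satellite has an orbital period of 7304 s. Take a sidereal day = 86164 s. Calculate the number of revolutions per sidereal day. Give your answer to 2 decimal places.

Orbits per sidereal day = 86164 / 7304.0 = 11.797.

11.80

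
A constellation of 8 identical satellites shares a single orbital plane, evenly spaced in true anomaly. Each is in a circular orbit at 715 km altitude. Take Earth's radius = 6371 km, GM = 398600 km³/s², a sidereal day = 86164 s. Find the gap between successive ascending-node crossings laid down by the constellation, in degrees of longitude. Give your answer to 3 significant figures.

3.10°

Semi-major axis a = 6371 + 715 = 7086 km. Period T = 2π√(a³/μ) = 2π√(7086³/398600) = 5936.3 s = 98.94 min.
Single-satellite node shift = (5936.3/86164) × 360° = 24.80°.
With 8 satellites evenly phased, successive equator crossings are 24.80/8 = 3.100° apart.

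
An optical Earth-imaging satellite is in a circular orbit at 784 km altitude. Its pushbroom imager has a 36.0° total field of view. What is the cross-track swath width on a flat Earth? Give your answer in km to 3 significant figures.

509 km

Half-angle = 36.0°/2 = 18°.
Swath width ≈ 2h·tan(θ/2) = 2 × 784 × tan(18°) = 509.5 km.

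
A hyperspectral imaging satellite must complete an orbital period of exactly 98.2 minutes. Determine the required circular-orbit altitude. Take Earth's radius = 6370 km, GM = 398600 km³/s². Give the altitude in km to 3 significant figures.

T = 98.2 min = 5892.0 s.
From T = 2π√(a³/μ): a = (μ T²/4π²)^(1/3) = (398600 × 5892.0² / 4π²)^(1/3) = 7051 km.
Altitude h = a − R = 7051 − 6370 = 681 km.

681 km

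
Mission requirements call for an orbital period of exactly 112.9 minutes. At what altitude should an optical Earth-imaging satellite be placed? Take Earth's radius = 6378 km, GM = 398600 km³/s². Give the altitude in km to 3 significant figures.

T = 112.9 min = 6774.0 s.
From T = 2π√(a³/μ): a = (μ T²/4π²)^(1/3) = (398600 × 6774.0² / 4π²)^(1/3) = 7738 km.
Altitude h = a − R = 7738 − 6378 = 1360 km.

1360 km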